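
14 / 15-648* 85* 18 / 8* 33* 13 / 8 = -6645745.32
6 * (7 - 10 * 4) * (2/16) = -99/4 = -24.75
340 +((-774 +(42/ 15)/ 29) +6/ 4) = -125397/290 = -432.40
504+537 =1041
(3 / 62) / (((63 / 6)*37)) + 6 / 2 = 24088/8029 = 3.00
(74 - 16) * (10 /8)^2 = 725/8 = 90.62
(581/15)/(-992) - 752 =-11190341/14880 = -752.04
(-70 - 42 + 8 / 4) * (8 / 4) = -220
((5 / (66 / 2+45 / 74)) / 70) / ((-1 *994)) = -37/17304546 = 0.00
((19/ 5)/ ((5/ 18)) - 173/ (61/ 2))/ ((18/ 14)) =85484/13725 = 6.23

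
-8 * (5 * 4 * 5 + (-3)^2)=-872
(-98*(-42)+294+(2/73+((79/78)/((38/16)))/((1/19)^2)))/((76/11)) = 35732510/54093 = 660.58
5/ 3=1.67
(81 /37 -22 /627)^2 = 20638849/4447881 = 4.64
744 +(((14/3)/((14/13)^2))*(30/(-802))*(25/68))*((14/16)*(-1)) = 324619397/436288 = 744.05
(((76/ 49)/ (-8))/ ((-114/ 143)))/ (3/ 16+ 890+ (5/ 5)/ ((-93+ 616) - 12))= 41756/152841969 = 0.00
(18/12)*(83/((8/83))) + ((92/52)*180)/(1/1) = 334911/208 = 1610.15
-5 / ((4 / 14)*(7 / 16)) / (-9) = 40/9 = 4.44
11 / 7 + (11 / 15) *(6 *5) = 165/7 = 23.57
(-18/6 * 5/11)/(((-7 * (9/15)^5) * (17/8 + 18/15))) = 625000/829521 = 0.75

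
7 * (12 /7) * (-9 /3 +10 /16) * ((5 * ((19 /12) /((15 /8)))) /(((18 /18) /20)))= -7220/3 = -2406.67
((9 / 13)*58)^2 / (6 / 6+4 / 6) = 817452/845 = 967.40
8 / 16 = 1/2 = 0.50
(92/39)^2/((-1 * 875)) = -8464/1330875 = -0.01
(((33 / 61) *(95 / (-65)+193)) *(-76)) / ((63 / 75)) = -52041000/5551 = -9375.07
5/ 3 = 1.67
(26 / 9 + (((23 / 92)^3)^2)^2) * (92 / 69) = 436207625/113246208 = 3.85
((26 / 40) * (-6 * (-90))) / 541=351/541 = 0.65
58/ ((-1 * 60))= -29/30 = -0.97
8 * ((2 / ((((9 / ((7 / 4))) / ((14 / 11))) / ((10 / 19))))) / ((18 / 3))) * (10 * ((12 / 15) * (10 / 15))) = 31360/16929 = 1.85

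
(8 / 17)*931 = 7448/17 = 438.12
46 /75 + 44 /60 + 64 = 65.35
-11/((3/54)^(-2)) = -11/324 = -0.03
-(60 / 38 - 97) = 1813/19 = 95.42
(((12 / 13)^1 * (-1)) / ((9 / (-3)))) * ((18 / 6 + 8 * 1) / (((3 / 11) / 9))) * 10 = 14520/13 = 1116.92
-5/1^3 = -5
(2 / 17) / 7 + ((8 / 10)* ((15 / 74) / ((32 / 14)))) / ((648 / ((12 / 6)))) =64769/3804192 = 0.02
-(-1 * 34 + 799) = -765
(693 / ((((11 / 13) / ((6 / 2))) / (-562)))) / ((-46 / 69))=2071251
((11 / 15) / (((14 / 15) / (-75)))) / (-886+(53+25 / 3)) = 2475/34636 = 0.07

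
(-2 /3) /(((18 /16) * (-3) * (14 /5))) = 0.07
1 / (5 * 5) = 1/25 = 0.04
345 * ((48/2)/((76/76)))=8280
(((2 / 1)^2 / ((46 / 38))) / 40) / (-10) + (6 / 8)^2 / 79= -829/726800 = 0.00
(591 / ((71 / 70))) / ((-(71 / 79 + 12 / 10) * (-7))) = 2334450/58859 = 39.66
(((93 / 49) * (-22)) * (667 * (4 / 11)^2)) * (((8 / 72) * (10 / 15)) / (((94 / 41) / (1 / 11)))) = -27128224/2507967 = -10.82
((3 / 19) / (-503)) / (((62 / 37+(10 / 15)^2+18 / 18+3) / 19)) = -999/1025114 = 0.00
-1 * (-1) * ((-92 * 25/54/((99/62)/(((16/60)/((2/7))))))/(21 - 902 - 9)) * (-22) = -39928/64881 = -0.62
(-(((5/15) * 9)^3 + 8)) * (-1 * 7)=245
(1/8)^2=1/64 = 0.02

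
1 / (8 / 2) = 1/4 = 0.25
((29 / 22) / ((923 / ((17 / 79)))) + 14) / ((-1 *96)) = -22458929/154000704 = -0.15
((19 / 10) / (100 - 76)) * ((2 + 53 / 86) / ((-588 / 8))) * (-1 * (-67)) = -6365/33712 = -0.19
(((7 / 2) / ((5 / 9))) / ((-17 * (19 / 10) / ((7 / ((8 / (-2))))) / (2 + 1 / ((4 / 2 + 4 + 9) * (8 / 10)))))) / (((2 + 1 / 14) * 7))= 3675/74936 = 0.05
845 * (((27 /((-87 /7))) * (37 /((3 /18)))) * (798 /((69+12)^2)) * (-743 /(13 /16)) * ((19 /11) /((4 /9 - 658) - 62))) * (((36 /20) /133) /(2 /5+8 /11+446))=-237659695/72163687 = -3.29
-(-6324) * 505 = 3193620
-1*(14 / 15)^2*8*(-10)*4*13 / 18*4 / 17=326144/6885 = 47.37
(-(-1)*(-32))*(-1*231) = 7392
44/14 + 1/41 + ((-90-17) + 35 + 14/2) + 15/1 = -13441/287 = -46.83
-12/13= -0.92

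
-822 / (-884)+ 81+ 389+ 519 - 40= 419869/442 = 949.93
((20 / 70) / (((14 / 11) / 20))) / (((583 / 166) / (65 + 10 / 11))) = 2407000/28567 = 84.26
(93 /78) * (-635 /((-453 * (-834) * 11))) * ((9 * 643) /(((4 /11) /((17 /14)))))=-215176735/61119968 = -3.52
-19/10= -1.90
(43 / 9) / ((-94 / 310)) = -6665/423 = -15.76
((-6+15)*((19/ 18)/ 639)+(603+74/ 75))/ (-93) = -6.49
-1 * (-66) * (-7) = -462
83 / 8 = 10.38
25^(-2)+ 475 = 296876/625 = 475.00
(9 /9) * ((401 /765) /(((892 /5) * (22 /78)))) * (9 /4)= 0.02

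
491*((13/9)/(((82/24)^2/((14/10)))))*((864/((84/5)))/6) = 1225536/1681 = 729.05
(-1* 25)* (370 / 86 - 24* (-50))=-1294625/43 = -30107.56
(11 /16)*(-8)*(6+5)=-60.50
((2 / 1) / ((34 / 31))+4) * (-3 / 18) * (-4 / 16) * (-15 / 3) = -165/136 = -1.21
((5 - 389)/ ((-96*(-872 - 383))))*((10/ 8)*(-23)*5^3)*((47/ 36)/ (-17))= -135125/153612 = -0.88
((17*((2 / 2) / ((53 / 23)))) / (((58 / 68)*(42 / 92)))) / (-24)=-152881/193662 = -0.79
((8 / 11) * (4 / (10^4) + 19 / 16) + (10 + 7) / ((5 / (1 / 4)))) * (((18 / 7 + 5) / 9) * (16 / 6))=555122/144375 = 3.85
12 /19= 0.63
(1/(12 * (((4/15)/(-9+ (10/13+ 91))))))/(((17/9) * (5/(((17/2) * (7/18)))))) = 1883/208 = 9.05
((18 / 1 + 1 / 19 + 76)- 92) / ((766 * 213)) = 13/1033334 = 0.00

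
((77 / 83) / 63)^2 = 121/558009 = 0.00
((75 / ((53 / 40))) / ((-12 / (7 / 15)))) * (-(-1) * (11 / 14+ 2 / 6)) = -1175/477 = -2.46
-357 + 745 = 388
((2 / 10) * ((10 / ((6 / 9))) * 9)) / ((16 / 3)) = 81/16 = 5.06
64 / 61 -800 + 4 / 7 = -340908/427 = -798.38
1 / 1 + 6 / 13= 19/13 = 1.46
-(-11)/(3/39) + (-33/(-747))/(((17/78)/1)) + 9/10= 2033289/14110 = 144.10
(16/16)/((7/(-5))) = -5/7 = -0.71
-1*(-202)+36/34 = 3452/17 = 203.06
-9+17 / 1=8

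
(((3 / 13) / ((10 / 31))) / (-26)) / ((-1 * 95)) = 93/321100 = 0.00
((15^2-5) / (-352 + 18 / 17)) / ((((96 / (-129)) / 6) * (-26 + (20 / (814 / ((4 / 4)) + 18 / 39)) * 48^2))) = 29024355/175591312 = 0.17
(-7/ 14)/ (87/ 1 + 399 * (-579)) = 1/461868 = 0.00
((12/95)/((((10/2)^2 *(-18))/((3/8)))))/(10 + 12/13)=-13/1349000 = 0.00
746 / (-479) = -746/479 = -1.56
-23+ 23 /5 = -92/5 = -18.40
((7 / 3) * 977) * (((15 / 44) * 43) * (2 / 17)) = 1470385/374 = 3931.51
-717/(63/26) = -6214/21 = -295.90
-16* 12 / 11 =-192/11 = -17.45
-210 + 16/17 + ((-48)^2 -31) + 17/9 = 316072/153 = 2065.83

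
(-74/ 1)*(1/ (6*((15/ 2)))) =-74/45 = -1.64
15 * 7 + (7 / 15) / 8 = 12607/120 = 105.06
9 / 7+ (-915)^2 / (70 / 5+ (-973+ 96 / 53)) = -310153896/355117 = -873.39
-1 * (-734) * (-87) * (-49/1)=3129042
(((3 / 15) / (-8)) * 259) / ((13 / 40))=-259/13 = -19.92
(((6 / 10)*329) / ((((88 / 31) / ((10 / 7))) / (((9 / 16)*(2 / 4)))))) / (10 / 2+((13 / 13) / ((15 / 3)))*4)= 196695/40832 = 4.82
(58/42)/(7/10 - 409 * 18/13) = -3770/1544109 = 0.00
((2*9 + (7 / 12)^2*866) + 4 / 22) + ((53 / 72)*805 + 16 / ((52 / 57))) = 922.97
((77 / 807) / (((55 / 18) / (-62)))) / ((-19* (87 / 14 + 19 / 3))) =3528/434435 = 0.01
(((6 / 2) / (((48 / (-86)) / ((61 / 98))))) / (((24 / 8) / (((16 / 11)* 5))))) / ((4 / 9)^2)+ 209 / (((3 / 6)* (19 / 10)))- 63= 999863/8624 = 115.94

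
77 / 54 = 1.43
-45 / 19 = -2.37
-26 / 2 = -13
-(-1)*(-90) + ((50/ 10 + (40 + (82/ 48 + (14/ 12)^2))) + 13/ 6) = -2863/72 = -39.76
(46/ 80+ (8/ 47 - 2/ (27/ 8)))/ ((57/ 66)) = 85217/482220 = 0.18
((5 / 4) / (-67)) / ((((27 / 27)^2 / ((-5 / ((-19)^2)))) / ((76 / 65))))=5/16549 = 0.00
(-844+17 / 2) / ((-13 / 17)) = 28407/26 = 1092.58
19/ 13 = 1.46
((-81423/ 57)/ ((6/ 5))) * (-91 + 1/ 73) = 150225435/1387 = 108309.61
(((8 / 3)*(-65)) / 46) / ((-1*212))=65/3657 = 0.02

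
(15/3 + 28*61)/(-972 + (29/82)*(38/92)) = -6461436/3665833 = -1.76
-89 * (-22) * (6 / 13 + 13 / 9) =436634/117 = 3731.91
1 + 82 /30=56/15 = 3.73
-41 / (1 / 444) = -18204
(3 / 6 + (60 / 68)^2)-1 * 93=-53015/578 = -91.72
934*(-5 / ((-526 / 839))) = 1959065/263 = 7448.92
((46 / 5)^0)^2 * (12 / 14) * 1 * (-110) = -660/7 = -94.29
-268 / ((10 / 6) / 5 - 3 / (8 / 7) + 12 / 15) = 32160/179 = 179.66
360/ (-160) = -9/4 = -2.25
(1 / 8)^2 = 1/64 = 0.02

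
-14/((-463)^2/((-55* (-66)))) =-0.24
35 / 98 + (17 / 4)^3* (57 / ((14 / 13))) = 3640853/896 = 4063.45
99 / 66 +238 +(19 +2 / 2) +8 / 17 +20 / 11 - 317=-55.21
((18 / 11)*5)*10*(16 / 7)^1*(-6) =-86400/77 = -1122.08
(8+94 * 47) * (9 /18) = 2213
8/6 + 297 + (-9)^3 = -1292/3 = -430.67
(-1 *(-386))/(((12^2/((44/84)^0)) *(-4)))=-193/288 = -0.67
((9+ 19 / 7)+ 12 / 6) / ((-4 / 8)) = -192/7 = -27.43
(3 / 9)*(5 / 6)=5/18 = 0.28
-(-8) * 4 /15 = 32/15 = 2.13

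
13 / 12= 1.08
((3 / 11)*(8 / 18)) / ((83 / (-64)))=-256/2739 = -0.09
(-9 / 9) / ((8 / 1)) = -1/8 = -0.12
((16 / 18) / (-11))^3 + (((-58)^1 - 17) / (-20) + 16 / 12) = 19727365/3881196 = 5.08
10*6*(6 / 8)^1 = 45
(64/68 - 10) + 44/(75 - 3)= -2585/306 = -8.45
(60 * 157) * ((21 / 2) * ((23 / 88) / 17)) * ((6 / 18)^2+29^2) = 478367225/374 = 1279056.75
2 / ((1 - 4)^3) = -2/27 = -0.07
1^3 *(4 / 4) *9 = 9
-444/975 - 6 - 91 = -31673/325 = -97.46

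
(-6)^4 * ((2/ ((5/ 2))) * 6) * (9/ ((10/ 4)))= 559872/25 = 22394.88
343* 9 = 3087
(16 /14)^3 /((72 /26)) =0.54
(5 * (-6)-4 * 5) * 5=-250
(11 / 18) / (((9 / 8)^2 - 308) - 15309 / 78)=-4576/3766491 = 0.00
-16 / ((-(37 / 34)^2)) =18496/1369 = 13.51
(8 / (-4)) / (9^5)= -2/59049 = 0.00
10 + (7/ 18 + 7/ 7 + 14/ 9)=233/18 = 12.94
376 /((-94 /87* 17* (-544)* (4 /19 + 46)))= 1653/2029936 = 0.00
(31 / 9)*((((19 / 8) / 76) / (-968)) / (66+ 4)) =-31/19514880 = 0.00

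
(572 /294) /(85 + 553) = 13/4263 = 0.00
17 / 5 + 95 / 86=4.50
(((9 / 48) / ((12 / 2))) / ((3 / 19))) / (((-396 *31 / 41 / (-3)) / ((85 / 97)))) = 66215/38104704 = 0.00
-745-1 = -746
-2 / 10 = -1/5 = -0.20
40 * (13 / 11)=520/11 = 47.27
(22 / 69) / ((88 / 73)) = 73/276 = 0.26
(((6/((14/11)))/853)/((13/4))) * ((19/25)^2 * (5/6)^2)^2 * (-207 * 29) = -956165177/582172500 = -1.64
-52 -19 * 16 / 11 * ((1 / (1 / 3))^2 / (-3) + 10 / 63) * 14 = 103684/99 = 1047.31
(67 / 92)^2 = 4489/8464 = 0.53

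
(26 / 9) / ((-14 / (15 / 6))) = -65/126 = -0.52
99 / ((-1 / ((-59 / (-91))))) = -64.19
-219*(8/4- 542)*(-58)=-6859080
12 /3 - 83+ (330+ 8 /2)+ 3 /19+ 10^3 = 23848/19 = 1255.16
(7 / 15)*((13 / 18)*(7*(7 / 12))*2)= 4459/1620 = 2.75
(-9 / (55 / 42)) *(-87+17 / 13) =421092/715 = 588.94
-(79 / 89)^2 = -6241/7921 = -0.79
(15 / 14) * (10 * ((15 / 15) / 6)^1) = 1.79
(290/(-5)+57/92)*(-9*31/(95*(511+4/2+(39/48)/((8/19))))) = 47130912/144015535 = 0.33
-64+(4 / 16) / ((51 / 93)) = -4321/68 = -63.54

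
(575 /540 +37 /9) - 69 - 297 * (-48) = 1532755/108 = 14192.18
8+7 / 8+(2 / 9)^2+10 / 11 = 70093/7128 = 9.83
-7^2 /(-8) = 49/8 = 6.12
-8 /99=-0.08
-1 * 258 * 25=-6450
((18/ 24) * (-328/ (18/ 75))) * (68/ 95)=-733.68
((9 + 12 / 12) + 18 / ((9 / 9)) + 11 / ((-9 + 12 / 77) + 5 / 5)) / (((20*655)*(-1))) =-3213/1582480 = 0.00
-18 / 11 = -1.64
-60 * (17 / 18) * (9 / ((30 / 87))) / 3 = -493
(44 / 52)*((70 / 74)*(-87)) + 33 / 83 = -2764212/39923 = -69.24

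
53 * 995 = 52735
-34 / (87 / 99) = -1122/29 = -38.69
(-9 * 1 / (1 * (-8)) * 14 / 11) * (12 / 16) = 189/176 = 1.07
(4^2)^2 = 256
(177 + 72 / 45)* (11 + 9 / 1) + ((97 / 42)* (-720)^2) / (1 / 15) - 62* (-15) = 17963359.14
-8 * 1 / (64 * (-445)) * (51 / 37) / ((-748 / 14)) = -21/2897840 = 0.00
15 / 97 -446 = -43247/97 = -445.85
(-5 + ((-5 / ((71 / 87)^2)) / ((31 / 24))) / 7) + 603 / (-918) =-723823129/111577494 = -6.49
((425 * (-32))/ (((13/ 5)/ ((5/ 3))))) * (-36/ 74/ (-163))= -2040000/78403 = -26.02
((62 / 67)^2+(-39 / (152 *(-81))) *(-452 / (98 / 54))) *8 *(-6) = -13516488/4179259 = -3.23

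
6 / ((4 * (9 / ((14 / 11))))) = 7/33 = 0.21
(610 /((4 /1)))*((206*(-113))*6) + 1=-21299369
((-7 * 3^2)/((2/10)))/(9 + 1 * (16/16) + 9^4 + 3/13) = -4095/85426 = -0.05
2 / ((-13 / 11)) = -22/13 = -1.69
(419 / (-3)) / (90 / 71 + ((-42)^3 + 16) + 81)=29749/15759813 = 0.00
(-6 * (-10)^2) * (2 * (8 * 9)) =-86400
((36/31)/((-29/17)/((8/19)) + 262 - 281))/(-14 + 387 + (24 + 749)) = -272/6187445 = 0.00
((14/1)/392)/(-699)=-1/19572 = 0.00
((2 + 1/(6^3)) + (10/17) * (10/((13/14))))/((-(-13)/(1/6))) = 0.11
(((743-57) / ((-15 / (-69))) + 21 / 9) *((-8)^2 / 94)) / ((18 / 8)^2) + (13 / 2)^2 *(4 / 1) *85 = 844566253/57105 = 14789.71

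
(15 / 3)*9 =45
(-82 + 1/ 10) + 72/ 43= -34497/430 = -80.23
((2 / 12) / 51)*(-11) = -0.04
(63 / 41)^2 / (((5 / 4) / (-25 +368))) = 5445468/8405 = 647.88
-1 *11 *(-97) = 1067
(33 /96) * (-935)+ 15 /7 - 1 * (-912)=132773/224 = 592.74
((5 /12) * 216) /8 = 45/4 = 11.25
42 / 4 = 21/2 = 10.50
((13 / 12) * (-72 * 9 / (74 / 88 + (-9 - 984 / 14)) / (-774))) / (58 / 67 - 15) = 804804/983860081 = 0.00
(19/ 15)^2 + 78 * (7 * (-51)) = -6264989/225 = -27844.40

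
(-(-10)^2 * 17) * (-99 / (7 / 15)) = 2524500/7 = 360642.86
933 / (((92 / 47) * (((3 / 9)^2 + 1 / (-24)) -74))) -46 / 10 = -6762457/612145 = -11.05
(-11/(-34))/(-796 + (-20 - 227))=-11/35462 = 0.00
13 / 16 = 0.81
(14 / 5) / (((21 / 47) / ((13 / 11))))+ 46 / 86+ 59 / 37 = 2503222/262515 = 9.54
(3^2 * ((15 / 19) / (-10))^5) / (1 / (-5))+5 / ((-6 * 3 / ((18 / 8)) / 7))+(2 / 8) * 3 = -287216549/79235168 = -3.62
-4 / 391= -0.01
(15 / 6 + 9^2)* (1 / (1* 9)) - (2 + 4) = 59/18 = 3.28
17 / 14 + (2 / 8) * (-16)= -39/14 = -2.79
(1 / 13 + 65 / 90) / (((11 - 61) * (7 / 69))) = -0.16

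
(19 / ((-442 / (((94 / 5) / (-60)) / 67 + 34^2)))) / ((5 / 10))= -99.38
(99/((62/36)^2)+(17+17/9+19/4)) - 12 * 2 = 1142243/34596 = 33.02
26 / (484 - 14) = 13/235 = 0.06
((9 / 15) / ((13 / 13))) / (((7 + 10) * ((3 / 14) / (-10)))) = -28/17 = -1.65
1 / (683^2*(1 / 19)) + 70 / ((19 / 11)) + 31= 633958912/8863291 = 71.53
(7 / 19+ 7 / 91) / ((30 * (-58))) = -11/42978 = 0.00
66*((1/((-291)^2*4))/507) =11/28622178 = 0.00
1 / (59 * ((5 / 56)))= 56/295 = 0.19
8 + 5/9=77/9 = 8.56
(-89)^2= 7921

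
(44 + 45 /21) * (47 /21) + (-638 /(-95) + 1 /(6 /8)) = 111.32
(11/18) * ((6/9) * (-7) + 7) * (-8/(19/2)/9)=-0.13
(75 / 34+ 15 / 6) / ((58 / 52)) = 2080/493 = 4.22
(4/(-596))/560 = -1/83440 = 0.00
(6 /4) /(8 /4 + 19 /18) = 27/55 = 0.49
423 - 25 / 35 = 2956/7 = 422.29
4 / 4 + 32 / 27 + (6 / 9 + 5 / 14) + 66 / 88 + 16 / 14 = 551/108 = 5.10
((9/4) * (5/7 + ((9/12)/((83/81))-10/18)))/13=1433/9296 = 0.15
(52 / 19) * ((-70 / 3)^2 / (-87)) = -254800/14877 = -17.13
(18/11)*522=9396/11 = 854.18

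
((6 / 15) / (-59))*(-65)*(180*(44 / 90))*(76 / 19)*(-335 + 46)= -2644928/59 = -44829.29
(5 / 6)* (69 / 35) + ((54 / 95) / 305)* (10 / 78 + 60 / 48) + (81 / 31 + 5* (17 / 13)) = 176502637/16347695 = 10.80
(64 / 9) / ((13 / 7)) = 448/117 = 3.83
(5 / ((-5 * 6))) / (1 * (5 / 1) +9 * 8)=-1/462 = 0.00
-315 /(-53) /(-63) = -5/53 = -0.09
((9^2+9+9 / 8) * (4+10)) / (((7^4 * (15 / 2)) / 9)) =2187/3430 = 0.64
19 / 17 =1.12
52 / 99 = 0.53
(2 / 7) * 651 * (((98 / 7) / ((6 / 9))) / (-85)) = -3906/85 = -45.95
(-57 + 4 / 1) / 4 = -53/4 = -13.25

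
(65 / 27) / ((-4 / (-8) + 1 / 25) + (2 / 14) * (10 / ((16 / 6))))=45500/20331 = 2.24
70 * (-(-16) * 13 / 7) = 2080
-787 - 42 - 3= -832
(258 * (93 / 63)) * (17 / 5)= 45322/35 = 1294.91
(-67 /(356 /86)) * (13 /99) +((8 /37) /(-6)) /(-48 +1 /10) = -2.12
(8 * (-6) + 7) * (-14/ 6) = 287/3 = 95.67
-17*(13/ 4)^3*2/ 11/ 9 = -37349/3168 = -11.79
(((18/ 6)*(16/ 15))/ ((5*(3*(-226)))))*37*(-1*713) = 211048/8475 = 24.90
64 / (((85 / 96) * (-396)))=-512/2805 = -0.18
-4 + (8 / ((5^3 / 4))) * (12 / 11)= -5116/1375 = -3.72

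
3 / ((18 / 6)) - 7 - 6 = -12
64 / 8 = 8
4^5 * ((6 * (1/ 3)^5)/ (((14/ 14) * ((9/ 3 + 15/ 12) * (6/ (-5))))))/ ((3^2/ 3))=-20480/12393 = -1.65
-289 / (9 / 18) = -578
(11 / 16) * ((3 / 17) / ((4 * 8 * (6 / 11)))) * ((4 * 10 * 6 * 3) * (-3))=-16335/1088 = -15.01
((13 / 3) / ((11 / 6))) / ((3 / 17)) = 442/33 = 13.39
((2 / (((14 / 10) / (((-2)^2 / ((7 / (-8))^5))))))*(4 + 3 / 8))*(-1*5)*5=20480000/16807 = 1218.54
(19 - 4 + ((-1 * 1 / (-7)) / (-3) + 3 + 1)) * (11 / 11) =398/21 = 18.95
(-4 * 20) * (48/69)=-1280/23 = -55.65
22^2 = 484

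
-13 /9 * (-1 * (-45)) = -65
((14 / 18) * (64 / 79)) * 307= 137536/711 = 193.44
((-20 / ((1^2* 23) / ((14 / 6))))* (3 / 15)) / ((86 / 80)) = -1120/2967 = -0.38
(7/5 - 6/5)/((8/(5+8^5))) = 32773/40 = 819.32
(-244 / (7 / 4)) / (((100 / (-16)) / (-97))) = -378688/175 = -2163.93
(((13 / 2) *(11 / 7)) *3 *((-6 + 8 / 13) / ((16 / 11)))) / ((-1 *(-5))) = -363/16 = -22.69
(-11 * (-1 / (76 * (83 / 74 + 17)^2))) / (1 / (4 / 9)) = 60236/307506051 = 0.00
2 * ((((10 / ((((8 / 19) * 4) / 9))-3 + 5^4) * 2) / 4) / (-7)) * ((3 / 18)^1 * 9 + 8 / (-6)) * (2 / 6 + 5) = -10807/126 = -85.77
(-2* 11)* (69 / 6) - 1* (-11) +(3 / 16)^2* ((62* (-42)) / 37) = -578915/2368 = -244.47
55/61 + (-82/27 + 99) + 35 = 217181/1647 = 131.86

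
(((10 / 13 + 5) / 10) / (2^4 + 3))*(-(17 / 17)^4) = -15/494 = -0.03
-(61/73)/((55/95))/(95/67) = -4087/4015 = -1.02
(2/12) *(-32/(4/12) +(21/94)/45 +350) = 358147/8460 = 42.33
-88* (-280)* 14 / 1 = 344960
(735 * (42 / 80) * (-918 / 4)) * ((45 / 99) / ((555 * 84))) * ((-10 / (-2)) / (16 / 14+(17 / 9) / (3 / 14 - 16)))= -92100645/21828224 = -4.22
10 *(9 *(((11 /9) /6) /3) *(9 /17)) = 55/17 = 3.24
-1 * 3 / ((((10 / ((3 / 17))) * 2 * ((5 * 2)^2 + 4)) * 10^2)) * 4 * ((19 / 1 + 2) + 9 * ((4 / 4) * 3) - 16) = -9/27625 = 0.00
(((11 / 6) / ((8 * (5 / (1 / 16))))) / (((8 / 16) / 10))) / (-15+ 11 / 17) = -187/46848 = 0.00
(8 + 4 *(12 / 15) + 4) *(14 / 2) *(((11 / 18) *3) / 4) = 1463/30 = 48.77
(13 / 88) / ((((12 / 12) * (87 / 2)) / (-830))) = -5395/1914 = -2.82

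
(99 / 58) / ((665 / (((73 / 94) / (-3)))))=-2409/3625580 = 0.00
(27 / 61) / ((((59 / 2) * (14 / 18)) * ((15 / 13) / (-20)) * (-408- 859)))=8424/31919531 = 0.00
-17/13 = -1.31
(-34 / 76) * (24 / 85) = -12/95 = -0.13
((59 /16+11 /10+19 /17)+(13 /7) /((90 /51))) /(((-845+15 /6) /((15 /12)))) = -198707/19249440 = -0.01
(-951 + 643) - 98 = -406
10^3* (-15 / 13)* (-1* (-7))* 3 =-24230.77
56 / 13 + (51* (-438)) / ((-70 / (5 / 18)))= 16917/182 = 92.95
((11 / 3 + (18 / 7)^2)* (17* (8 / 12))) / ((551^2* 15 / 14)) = 102748/286902945 = 0.00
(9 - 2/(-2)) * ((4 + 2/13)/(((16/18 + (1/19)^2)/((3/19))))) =277020/37661 = 7.36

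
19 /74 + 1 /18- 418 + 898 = 159944/333 = 480.31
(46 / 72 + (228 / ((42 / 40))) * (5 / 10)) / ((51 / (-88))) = -605462/3213 = -188.44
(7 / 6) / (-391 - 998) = -7/8334 = 0.00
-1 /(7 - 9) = 1/2 = 0.50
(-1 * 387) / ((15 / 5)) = -129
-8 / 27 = -0.30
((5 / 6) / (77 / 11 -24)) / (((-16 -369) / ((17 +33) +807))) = 857/7854 = 0.11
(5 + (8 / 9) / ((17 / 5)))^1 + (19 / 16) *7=33229/2448 = 13.57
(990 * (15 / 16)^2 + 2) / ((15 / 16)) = 111631/120 = 930.26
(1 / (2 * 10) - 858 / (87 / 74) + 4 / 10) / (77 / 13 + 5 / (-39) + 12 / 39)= -16497741/138040 = -119.51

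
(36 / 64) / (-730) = -9/11680 = 0.00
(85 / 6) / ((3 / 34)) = 1445/9 = 160.56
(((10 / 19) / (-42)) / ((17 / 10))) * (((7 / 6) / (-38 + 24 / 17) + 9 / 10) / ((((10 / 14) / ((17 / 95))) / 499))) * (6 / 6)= -8083301/10104390 = -0.80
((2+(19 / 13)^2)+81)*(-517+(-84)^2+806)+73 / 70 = 569046349/910 = 625325.66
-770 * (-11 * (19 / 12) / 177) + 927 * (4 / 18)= 299237/1062 = 281.77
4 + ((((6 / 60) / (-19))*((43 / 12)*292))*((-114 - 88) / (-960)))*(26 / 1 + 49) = -302447/3648 = -82.91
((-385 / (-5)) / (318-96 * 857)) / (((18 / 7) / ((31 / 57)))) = -16709/84084804 = 0.00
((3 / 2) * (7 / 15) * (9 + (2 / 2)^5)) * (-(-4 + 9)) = -35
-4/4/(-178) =1/178 = 0.01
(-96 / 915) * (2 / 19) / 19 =-64/110105 = 0.00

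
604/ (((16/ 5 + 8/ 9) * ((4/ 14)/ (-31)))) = -1474515/92 = -16027.34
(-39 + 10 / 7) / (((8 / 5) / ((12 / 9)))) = -1315/42 = -31.31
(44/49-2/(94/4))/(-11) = -1872/25333 = -0.07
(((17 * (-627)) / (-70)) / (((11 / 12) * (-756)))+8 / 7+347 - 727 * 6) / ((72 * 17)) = -5900693/1799280 = -3.28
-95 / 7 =-13.57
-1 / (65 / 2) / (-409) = 2/26585 = 0.00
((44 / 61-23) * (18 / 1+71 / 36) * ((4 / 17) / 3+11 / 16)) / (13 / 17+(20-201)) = 67855625/35885568 = 1.89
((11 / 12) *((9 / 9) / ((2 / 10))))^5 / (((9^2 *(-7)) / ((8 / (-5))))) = 100656875/17635968 = 5.71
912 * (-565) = -515280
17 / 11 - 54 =-577/11 = -52.45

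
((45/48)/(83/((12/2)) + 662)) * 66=297/3244 = 0.09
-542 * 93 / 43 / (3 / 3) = -50406/43 = -1172.23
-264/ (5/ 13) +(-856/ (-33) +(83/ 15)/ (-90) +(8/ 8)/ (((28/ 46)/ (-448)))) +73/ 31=-641804893/460350 = -1394.17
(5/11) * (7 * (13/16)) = 455/176 = 2.59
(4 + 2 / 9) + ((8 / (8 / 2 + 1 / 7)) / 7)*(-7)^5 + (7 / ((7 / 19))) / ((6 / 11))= -2399821/522 = -4597.36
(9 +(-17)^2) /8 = 149/4 = 37.25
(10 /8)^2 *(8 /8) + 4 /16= 29/16 = 1.81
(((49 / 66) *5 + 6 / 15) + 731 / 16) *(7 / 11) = 920297/29040 = 31.69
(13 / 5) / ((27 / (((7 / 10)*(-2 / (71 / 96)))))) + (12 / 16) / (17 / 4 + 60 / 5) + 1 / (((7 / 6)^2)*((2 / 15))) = 54686971/10176075 = 5.37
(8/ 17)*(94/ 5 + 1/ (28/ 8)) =5344/595 = 8.98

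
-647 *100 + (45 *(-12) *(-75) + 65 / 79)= -1911735/79 = -24199.18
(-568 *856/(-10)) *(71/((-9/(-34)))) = 586853056/45 = 13041179.02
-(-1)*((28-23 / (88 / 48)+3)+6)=269/11 = 24.45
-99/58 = -1.71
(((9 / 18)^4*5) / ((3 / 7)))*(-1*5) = -175/48 = -3.65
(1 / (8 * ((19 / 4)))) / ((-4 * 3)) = -1/456 = 0.00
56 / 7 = 8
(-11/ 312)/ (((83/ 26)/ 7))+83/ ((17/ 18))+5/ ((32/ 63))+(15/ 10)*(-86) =-4246709/135456 = -31.35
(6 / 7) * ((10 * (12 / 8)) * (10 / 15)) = 60/7 = 8.57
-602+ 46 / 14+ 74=-3673/7 = -524.71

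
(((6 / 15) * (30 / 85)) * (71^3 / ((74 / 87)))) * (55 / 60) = 342520827/6290 = 54454.82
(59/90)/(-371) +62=2070121/33390 = 62.00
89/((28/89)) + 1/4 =1982/7 = 283.14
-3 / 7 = -0.43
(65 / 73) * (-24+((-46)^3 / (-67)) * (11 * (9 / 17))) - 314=598472162/83147 = 7197.76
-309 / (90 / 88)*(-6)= 9064/5 = 1812.80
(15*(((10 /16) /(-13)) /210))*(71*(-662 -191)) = 302815/1456 = 207.98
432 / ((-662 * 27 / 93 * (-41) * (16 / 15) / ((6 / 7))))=4185/94997 = 0.04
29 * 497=14413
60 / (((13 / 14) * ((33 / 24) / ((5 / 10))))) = 3360/143 = 23.50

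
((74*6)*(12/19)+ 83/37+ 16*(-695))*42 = -319983174/703 = -455168.10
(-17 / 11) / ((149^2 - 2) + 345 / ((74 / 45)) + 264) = -1258/18455657 = 0.00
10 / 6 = 5/3 = 1.67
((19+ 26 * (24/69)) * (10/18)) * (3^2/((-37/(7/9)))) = -7525/2553 = -2.95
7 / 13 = 0.54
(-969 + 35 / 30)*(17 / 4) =-98719/24 = -4113.29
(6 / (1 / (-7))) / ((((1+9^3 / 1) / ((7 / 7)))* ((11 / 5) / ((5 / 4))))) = -105/3212 = -0.03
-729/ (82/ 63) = -45927/82 = -560.09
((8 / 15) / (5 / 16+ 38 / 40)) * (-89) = -11392/303 = -37.60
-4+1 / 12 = -47/12 = -3.92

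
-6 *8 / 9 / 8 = -0.67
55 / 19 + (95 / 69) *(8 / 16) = 9395/2622 = 3.58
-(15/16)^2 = -225/256 = -0.88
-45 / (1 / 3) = -135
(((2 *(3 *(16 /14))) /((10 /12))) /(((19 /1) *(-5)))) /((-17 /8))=2304/56525 = 0.04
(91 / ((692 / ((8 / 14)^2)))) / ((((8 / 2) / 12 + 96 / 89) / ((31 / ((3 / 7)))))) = 11036/5017 = 2.20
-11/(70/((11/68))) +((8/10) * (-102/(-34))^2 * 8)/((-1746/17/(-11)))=2836647/461720 = 6.14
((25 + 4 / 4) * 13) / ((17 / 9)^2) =27378/289 = 94.73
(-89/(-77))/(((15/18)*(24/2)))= 89/770 = 0.12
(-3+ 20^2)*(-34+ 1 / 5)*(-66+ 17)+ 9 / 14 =657512.04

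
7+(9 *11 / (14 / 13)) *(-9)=-11485/14 = -820.36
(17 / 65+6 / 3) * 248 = 36456/65 = 560.86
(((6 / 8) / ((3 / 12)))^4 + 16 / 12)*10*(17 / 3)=41990/9 = 4665.56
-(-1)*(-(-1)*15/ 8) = 15/8 = 1.88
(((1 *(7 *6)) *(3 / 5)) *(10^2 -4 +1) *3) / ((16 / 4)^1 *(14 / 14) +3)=5238/5 = 1047.60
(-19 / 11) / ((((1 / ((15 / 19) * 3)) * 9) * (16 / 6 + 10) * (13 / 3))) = -45/5434 = -0.01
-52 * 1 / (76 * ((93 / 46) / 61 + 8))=-36478/428279 = -0.09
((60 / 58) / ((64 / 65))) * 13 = 12675/928 = 13.66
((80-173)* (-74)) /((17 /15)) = 103230/17 = 6072.35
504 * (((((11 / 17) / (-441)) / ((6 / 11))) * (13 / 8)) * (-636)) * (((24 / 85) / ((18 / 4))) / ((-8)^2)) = 83369/60690 = 1.37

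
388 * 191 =74108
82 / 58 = 41/29 = 1.41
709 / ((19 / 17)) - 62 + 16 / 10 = 54527/95 = 573.97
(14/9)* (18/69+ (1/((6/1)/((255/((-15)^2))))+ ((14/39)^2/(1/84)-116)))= -256453547/1574235 = -162.91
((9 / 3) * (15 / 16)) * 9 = 405/16 = 25.31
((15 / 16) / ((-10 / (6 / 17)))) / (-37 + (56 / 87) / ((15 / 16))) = 11745/12889808 = 0.00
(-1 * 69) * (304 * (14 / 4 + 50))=-1122216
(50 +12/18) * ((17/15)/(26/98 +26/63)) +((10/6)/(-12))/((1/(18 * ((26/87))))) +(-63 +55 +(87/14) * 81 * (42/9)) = 2424.95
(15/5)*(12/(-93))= -12/31 = -0.39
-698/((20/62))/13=-10819/65 = -166.45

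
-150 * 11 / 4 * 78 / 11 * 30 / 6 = -14625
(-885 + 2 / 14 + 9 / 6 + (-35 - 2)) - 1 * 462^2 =-3001101/14 = -214364.36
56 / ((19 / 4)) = 11.79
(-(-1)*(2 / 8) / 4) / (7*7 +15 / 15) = 1/800 = 0.00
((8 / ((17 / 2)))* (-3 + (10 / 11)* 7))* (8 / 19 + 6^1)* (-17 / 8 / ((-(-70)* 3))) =-4514/21945 = -0.21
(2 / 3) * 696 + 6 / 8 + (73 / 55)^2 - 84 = 4628391/12100 = 382.51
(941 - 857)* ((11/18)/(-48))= -77/72 = -1.07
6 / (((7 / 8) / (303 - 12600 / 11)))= -444816/77 = -5776.83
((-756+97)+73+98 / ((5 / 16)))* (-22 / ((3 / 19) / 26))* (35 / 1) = 34538504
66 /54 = 11/9 = 1.22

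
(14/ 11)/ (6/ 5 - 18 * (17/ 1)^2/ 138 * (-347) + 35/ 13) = 10465/107585522 = 0.00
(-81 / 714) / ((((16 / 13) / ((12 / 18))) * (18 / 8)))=-13/476 = -0.03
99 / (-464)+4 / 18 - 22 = -91835/4176 = -21.99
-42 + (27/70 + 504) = 462.39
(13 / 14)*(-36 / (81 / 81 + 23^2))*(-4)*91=6084/265 = 22.96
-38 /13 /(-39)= 38/507 = 0.07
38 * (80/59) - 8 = 2568/59 = 43.53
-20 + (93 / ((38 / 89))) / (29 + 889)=-229801/11628 = -19.76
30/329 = 0.09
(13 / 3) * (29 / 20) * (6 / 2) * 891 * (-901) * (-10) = 151326103.50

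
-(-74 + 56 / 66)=2414/33 = 73.15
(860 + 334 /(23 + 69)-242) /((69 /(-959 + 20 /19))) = -9130835/1058 = -8630.28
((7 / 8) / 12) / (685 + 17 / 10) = 5/47088 = 0.00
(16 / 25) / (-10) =-0.06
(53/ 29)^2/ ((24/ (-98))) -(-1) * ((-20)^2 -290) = 972479/10092 = 96.36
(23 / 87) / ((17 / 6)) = 46/493 = 0.09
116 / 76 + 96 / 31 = 2723/589 = 4.62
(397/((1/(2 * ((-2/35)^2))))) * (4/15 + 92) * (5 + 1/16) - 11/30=44491813/36750 = 1210.66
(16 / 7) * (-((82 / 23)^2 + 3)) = -132976/3703 = -35.91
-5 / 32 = -0.16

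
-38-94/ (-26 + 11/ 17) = -14780/431 = -34.29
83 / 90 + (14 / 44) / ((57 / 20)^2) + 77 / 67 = 5615529/2660570 = 2.11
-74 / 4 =-18.50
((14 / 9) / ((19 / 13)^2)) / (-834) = -1183/1354833 = 0.00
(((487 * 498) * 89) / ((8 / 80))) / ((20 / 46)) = 496450722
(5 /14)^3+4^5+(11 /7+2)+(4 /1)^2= 1043.62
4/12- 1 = -2/3 = -0.67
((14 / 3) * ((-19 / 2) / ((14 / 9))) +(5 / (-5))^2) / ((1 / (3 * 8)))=-660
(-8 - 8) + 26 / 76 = -595/38 = -15.66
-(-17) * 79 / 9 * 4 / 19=5372/171 = 31.42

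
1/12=0.08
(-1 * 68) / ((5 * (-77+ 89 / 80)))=1088/6071 = 0.18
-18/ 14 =-9/7 = -1.29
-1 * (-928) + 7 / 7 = 929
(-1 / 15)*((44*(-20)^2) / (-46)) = 1760/69 = 25.51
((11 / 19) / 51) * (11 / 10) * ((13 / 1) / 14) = 1573/135660 = 0.01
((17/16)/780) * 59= 1003/12480 = 0.08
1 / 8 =0.12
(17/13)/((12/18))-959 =-957.04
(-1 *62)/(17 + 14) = -2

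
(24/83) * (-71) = -1704/83 = -20.53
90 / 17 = 5.29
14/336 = 1/24 = 0.04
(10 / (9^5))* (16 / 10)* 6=32/19683 = 0.00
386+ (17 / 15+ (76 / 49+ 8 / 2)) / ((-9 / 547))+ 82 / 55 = -273149/14553 = -18.77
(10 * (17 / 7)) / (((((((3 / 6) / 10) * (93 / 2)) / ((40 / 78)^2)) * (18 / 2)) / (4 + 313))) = 862240000/8911539 = 96.76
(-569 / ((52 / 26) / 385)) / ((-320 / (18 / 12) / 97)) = 12749583/256 = 49803.06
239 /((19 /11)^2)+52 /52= 29280/361 = 81.11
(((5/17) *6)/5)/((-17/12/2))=-0.50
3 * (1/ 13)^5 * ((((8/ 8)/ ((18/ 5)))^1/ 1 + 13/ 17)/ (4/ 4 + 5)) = 319/227231316 = 0.00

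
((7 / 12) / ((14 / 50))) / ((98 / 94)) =1175/588 = 2.00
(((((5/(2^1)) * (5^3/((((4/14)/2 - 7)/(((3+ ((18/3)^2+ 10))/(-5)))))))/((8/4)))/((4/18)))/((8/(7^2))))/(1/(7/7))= 6154.91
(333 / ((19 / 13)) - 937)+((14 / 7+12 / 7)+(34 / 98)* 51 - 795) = -1380440/931 = -1482.75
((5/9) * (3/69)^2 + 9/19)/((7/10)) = 429440/633213 = 0.68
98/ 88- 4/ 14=255/308 = 0.83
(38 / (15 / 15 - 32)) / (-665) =2/1085 = 0.00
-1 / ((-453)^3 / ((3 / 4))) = 1/123946236 = 0.00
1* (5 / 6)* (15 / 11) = 25/22 = 1.14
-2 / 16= -1/8 = -0.12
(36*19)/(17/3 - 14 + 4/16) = -84.62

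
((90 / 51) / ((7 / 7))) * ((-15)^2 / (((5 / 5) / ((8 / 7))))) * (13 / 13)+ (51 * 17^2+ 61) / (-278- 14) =3501700/8687 = 403.10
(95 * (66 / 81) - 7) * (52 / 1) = 98852/27 = 3661.19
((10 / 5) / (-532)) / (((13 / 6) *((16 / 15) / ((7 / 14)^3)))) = -45/221312 = 0.00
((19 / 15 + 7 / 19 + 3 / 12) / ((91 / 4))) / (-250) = -307/926250 = 0.00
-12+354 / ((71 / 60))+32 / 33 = 675076/2343 = 288.12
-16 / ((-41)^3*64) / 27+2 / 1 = 14886937/7443468 = 2.00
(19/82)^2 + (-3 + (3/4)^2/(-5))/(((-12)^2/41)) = -5373883/6455040 = -0.83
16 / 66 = 8/33 = 0.24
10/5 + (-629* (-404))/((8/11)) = 698823/2 = 349411.50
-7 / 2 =-3.50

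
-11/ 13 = -0.85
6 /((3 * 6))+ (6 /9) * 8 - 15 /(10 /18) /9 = 8/3 = 2.67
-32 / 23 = -1.39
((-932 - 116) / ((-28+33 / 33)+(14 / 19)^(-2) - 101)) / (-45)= -205408/1112715 = -0.18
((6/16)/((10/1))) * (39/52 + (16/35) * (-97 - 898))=-7629/448 = -17.03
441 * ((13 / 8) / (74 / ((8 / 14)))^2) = 117/2738 = 0.04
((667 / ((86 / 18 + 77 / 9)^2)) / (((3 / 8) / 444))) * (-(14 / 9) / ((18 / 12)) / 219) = -345506/16425 = -21.04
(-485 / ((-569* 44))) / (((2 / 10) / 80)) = 48500/6259 = 7.75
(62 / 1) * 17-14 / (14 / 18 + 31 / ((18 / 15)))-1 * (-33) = 1086.47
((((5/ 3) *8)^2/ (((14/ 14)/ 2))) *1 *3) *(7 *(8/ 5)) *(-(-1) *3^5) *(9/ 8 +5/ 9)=4878720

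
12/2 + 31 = 37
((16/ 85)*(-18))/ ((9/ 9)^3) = -288/85 = -3.39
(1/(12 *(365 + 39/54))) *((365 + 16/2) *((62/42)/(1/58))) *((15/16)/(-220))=-34689/1118656 = -0.03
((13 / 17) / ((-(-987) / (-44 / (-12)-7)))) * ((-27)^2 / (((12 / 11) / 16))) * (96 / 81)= -183040/5593 = -32.73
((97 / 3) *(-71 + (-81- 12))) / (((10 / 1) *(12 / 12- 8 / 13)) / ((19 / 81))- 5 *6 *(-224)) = -1964638/2495835 = -0.79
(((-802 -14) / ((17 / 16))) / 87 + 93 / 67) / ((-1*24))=14455/46632 = 0.31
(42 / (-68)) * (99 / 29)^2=-205821/28594 = -7.20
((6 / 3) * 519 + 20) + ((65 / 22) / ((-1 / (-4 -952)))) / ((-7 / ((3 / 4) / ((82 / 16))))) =3153686/3157 = 998.95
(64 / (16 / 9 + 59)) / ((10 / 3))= 864/2735 = 0.32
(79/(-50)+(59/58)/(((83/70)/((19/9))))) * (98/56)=1752611/4332600 = 0.40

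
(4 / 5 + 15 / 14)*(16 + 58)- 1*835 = -696.51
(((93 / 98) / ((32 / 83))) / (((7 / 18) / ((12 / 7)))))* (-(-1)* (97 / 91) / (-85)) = -20216061/148573880 = -0.14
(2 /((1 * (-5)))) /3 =-2/15 = -0.13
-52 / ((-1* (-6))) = -26/3 = -8.67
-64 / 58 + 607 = 17571/29 = 605.90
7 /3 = 2.33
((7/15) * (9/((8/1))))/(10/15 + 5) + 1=743/680 = 1.09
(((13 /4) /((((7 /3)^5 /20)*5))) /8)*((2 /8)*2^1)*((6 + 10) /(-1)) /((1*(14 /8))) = -0.11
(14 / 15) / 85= 14/1275 = 0.01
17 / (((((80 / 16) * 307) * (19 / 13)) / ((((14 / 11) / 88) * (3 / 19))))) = 4641/268201340 = 0.00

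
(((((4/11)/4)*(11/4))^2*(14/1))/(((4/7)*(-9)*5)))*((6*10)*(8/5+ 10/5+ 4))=-931/60 = -15.52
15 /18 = 5/6 = 0.83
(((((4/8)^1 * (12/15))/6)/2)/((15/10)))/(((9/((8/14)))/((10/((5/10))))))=16/567 = 0.03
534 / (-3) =-178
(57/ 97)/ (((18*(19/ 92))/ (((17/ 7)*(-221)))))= -172822/2037 = -84.84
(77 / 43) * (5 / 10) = 77/86 = 0.90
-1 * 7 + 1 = -6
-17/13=-1.31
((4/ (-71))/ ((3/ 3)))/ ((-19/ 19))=4/71 = 0.06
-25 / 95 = -5/19 = -0.26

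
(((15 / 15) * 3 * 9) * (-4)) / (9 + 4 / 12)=-81/7 = -11.57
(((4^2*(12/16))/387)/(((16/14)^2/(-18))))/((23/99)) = -14553/7912 = -1.84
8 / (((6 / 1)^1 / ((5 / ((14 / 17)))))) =170/21 = 8.10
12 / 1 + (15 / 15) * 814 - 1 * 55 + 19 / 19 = 772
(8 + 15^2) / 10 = 233/10 = 23.30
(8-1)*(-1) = -7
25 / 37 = 0.68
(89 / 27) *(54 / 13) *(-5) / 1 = -890/13 = -68.46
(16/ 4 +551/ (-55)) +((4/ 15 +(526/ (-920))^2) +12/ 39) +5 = -10615139/90776400 = -0.12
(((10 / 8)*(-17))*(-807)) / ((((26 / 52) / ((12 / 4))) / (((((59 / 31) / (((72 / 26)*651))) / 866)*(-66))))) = -192912005/23302328 = -8.28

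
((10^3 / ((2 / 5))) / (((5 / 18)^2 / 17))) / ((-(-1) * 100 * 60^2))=153/100 = 1.53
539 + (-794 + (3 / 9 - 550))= -804.67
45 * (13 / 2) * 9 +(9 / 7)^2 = 258147/98 = 2634.15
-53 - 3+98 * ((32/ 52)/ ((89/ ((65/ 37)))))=-180488/3293 = -54.81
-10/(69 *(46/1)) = -5/1587 = 0.00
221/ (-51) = -13/3 = -4.33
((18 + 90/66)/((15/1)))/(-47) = -71/2585 = -0.03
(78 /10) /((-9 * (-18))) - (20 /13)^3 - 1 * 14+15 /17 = -168515833/10084230 = -16.71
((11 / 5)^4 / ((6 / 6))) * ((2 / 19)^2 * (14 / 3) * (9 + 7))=13118336/676875 = 19.38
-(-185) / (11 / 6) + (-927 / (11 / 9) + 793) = 1490/11 = 135.45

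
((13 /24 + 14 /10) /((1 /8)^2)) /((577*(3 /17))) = 31688/25965 = 1.22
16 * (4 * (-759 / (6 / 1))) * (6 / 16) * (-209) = 634524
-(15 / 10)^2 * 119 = -1071/4 = -267.75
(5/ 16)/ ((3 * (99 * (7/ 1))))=5/33264 = 0.00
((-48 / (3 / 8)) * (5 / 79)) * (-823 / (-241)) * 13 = -6847360/19039 = -359.65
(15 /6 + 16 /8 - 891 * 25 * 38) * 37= -62636967/2 = -31318483.50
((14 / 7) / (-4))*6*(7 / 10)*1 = -21/10 = -2.10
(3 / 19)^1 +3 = 60/19 = 3.16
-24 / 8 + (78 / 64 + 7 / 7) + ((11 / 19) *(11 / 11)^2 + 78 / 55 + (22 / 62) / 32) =317981/259160 = 1.23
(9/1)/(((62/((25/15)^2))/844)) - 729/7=51251/217 = 236.18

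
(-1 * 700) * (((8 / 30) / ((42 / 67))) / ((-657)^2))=-2680/3884841 = 0.00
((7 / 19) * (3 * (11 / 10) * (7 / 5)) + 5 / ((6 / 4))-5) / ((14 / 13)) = 0.03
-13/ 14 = -0.93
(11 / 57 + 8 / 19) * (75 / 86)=875/1634 = 0.54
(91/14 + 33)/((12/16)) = 158/3 = 52.67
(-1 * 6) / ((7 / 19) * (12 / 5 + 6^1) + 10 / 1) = -285/622 = -0.46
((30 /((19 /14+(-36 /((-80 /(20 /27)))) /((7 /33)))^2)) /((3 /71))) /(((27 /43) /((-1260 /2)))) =-418871600/5043 = -83060.00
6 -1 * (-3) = 9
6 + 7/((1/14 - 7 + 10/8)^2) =157174/25281 = 6.22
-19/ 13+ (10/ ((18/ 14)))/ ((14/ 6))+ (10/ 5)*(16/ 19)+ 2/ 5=14657/3705 = 3.96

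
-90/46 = -45/23 = -1.96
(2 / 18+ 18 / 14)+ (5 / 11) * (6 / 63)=998/693 = 1.44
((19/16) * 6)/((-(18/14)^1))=-133/24 = -5.54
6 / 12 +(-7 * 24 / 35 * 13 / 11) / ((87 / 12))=-901/3190 = -0.28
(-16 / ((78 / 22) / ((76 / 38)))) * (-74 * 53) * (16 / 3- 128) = -508040192/117 = -4342223.86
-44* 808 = -35552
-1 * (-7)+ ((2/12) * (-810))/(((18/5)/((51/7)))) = -3727/14 = -266.21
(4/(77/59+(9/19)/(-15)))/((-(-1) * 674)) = 5605/1202753 = 0.00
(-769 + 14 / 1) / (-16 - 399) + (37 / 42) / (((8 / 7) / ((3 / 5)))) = 15151/6640 = 2.28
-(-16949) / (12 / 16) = 67796/3 = 22598.67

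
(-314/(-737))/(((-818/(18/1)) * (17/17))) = -0.01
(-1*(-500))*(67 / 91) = 33500/91 = 368.13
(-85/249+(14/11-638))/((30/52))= -1104.25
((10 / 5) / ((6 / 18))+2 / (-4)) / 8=11/16 = 0.69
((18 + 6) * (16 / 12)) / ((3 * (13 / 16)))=512/39 = 13.13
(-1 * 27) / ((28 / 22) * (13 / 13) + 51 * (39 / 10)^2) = -29700/854681 = -0.03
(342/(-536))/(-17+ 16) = 171/268 = 0.64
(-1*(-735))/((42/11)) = 192.50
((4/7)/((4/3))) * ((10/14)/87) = 5/1421 = 0.00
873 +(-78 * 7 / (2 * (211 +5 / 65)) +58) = 364445/392 = 929.71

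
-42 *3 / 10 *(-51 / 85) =189/25 = 7.56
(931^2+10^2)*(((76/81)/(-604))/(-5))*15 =16470359/4077 = 4039.82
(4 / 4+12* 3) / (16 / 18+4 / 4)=333/17 = 19.59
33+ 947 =980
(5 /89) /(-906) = -5/80634 = 0.00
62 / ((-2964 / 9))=-0.19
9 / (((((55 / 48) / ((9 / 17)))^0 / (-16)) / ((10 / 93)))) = -480/31 = -15.48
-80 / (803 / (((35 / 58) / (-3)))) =1400/69861 = 0.02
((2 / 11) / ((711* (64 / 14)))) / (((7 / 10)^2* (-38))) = -25/8321544 = 0.00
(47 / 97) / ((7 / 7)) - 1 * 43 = -4124/97 = -42.52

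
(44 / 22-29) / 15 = -9/5 = -1.80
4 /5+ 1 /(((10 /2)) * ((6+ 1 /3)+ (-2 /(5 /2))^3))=9107/10915 = 0.83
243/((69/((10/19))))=810/437 = 1.85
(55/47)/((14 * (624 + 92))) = 55/471128 = 0.00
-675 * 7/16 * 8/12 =-1575/8 = -196.88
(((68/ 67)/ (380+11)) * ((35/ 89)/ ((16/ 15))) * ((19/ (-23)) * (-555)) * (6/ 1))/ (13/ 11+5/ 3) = 548076375/593032276 = 0.92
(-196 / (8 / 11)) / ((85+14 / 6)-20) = -1617/404 = -4.00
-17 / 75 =-0.23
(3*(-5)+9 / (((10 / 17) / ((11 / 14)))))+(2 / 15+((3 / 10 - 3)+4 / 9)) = -6427/1260 = -5.10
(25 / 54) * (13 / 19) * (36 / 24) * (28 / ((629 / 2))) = 4550/107559 = 0.04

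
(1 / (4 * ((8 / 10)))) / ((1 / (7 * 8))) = 35/2 = 17.50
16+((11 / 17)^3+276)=1435927/4913 = 292.27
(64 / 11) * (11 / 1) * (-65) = -4160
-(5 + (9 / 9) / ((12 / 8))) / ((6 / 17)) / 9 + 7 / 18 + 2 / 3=-59/81 = -0.73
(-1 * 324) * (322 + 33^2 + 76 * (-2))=-407916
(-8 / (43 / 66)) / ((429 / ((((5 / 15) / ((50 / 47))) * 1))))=-0.01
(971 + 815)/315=1786/315 = 5.67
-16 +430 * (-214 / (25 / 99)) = -1822076/5 = -364415.20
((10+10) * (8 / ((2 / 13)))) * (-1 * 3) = -3120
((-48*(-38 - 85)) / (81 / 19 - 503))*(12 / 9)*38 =-1420896/2369 = -599.79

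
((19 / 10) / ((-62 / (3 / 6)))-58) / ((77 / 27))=-277479/13640 = -20.34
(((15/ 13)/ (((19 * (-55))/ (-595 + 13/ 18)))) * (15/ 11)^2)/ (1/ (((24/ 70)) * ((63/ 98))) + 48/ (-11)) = 1140075/162019 = 7.04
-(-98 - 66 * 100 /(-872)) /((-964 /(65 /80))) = -128141/1681216 = -0.08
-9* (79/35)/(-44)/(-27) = -79/4620 = -0.02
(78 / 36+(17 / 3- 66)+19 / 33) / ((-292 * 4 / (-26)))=-16471/12848 = -1.28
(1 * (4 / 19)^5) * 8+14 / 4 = 17349077/4952198 = 3.50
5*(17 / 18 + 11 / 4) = 665/36 = 18.47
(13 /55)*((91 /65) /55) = 91/15125 = 0.01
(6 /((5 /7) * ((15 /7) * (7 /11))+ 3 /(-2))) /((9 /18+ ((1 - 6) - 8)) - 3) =616/837 = 0.74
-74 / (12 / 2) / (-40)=0.31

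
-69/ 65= -1.06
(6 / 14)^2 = 9/49 = 0.18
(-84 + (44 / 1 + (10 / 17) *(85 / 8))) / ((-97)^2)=-135/37636 = 0.00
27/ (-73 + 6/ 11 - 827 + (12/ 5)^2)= -2475/81922 = -0.03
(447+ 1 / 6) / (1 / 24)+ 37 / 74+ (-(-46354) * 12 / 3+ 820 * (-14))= 369337/2 = 184668.50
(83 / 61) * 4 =332/61 = 5.44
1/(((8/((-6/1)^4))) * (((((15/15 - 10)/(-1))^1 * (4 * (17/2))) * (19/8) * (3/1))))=0.07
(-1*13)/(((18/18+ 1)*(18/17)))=-221/36 = -6.14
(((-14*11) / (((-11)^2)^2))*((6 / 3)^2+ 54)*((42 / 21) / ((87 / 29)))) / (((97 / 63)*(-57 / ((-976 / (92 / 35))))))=-97082720/56419759 = -1.72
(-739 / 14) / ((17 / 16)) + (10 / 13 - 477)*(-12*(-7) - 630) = 30936706/119 = 259972.32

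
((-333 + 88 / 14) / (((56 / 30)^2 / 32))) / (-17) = 1029150/5831 = 176.50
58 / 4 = 14.50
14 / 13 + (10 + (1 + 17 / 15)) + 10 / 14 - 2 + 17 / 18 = 12.87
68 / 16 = 17/4 = 4.25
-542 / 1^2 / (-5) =542/5 = 108.40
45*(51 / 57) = 765/19 = 40.26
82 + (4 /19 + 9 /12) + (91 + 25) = 15121/76 = 198.96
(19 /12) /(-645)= -19/7740 = 0.00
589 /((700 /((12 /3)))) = 589/175 = 3.37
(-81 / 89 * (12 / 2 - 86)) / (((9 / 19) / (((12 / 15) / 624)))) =228/1157 = 0.20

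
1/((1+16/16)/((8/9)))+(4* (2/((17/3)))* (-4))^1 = -796/153 = -5.20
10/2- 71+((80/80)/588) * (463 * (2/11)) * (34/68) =-426425/6468 = -65.93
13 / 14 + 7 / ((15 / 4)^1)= 587/210 = 2.80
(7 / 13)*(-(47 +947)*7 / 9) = -48706/117 = -416.29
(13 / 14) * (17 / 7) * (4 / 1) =442/49 = 9.02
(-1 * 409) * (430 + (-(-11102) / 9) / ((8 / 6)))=-3325579/6 = -554263.17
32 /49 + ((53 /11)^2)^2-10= 379927991/717409 = 529.58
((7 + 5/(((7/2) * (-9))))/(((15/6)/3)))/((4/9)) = 1293/70 = 18.47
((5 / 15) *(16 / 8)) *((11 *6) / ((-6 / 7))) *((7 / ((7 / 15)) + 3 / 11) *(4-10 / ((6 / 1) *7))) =-8848/3 = -2949.33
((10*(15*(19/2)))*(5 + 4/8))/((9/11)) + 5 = 57505/6 = 9584.17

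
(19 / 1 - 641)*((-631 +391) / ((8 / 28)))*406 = 212126880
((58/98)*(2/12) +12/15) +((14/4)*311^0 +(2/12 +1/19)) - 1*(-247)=2342563/9310 = 251.62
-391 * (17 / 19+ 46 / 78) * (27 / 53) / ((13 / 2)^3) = -30967200/28760927 = -1.08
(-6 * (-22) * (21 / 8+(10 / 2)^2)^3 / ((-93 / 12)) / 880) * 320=-32381583/248 = -130570.90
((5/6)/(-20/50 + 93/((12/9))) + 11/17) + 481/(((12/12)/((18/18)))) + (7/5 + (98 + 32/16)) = 206219249/353685 = 583.06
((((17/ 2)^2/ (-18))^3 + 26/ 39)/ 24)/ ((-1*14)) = 23888737/125411328 = 0.19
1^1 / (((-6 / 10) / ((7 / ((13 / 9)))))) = -105/13 = -8.08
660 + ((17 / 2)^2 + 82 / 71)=208287/284 = 733.40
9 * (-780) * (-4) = 28080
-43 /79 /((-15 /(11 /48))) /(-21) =-473/1194480 = 0.00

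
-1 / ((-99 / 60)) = 20/33 = 0.61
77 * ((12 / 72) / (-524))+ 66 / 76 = 50413/59736 = 0.84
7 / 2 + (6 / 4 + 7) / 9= 40/9 = 4.44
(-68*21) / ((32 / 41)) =-14637/8 = -1829.62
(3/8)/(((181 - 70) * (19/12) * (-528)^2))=1/130656768 = 0.00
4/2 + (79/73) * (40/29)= 7394/2117 = 3.49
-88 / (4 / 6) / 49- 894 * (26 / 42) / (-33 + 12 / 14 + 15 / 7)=11579/735 = 15.75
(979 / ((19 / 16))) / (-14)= -7832/133 = -58.89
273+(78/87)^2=230269/841 = 273.80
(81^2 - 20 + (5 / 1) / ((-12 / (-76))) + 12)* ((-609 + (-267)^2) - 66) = 464969652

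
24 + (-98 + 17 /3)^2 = 76945/9 = 8549.44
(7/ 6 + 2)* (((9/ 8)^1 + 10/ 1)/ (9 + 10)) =1.85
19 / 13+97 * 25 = 31544/13 = 2426.46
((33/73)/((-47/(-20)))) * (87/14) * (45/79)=1291950/1897343 = 0.68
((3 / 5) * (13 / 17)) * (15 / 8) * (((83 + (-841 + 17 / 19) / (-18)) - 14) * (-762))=-24492585/323 = -75828.44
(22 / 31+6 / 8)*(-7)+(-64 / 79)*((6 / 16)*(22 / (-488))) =-6097489/597556 = -10.20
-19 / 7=-2.71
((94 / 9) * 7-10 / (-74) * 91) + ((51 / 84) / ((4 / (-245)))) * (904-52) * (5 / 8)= -210103663/10656 = -19716.94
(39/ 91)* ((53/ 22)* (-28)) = -318/11 = -28.91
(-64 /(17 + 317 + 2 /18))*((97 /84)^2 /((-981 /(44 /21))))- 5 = -156447523/31292919 = -5.00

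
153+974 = 1127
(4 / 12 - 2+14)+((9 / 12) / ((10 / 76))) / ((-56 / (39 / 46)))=946451/77280 = 12.25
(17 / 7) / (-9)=-17/63 = -0.27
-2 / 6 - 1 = -4/3 = -1.33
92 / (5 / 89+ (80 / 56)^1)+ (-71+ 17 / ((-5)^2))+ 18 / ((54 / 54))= 1784/185 = 9.64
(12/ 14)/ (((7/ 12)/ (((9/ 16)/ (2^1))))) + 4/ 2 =473/196 = 2.41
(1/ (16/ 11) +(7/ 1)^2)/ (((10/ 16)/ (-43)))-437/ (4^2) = -55133/16 = -3445.81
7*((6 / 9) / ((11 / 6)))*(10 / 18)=140/99 = 1.41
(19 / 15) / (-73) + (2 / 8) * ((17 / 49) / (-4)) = -33511/858480 = -0.04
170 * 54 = 9180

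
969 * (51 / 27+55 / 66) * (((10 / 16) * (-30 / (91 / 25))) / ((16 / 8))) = -1413125/208 = -6793.87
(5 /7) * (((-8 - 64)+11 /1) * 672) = -29280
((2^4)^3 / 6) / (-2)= -1024/3 = -341.33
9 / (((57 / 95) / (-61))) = -915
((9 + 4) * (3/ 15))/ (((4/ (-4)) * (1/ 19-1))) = 2.74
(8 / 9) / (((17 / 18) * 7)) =16/119 = 0.13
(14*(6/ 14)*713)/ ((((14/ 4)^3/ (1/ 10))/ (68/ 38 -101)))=-6451224/6517 = -989.91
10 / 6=5/3 = 1.67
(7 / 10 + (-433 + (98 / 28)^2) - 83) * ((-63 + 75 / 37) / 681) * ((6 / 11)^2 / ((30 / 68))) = 771718944/25406975 = 30.37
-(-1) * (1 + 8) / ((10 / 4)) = 18/5 = 3.60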